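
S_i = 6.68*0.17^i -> [6.68, 1.14, 0.19, 0.03, 0.01]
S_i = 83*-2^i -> [83, -166, 332, -664, 1328]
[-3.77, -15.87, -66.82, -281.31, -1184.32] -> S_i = -3.77*4.21^i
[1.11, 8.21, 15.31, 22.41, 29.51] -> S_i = 1.11 + 7.10*i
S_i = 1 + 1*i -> [1, 2, 3, 4, 5]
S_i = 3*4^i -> [3, 12, 48, 192, 768]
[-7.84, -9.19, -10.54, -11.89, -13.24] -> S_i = -7.84 + -1.35*i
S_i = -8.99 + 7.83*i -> [-8.99, -1.16, 6.67, 14.5, 22.33]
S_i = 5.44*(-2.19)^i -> [5.44, -11.91, 26.09, -57.14, 125.13]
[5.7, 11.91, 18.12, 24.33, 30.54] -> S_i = 5.70 + 6.21*i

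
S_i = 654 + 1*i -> [654, 655, 656, 657, 658]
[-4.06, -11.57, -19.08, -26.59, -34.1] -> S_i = -4.06 + -7.51*i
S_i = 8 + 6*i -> [8, 14, 20, 26, 32]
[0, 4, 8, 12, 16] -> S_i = 0 + 4*i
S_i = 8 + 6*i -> [8, 14, 20, 26, 32]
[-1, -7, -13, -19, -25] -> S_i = -1 + -6*i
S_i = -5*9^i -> [-5, -45, -405, -3645, -32805]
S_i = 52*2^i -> [52, 104, 208, 416, 832]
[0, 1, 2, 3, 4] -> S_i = 0 + 1*i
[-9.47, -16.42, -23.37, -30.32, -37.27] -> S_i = -9.47 + -6.95*i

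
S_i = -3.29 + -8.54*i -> [-3.29, -11.83, -20.37, -28.91, -37.45]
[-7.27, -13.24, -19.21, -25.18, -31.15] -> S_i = -7.27 + -5.97*i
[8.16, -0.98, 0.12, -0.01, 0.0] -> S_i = 8.16*(-0.12)^i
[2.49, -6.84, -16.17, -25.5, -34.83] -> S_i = 2.49 + -9.33*i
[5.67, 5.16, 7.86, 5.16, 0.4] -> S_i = Random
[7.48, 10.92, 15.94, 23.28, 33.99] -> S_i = 7.48*1.46^i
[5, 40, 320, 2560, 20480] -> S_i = 5*8^i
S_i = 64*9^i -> [64, 576, 5184, 46656, 419904]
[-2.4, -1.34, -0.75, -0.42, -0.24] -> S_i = -2.40*0.56^i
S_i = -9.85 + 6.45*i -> [-9.85, -3.4, 3.05, 9.5, 15.95]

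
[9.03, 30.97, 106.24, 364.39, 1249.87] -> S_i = 9.03*3.43^i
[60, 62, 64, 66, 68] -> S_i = 60 + 2*i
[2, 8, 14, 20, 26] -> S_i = 2 + 6*i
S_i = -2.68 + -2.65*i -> [-2.68, -5.33, -7.98, -10.63, -13.28]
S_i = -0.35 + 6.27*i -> [-0.35, 5.92, 12.19, 18.46, 24.73]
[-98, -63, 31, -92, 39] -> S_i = Random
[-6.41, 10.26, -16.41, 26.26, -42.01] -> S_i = -6.41*(-1.60)^i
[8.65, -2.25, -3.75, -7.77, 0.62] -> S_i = Random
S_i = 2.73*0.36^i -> [2.73, 0.98, 0.35, 0.13, 0.05]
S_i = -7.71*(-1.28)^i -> [-7.71, 9.87, -12.63, 16.17, -20.7]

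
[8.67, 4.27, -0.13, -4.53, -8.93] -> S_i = 8.67 + -4.40*i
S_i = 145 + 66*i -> [145, 211, 277, 343, 409]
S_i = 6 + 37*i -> [6, 43, 80, 117, 154]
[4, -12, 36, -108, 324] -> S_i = 4*-3^i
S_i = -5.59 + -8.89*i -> [-5.59, -14.48, -23.37, -32.26, -41.15]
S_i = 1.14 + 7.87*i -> [1.14, 9.01, 16.88, 24.75, 32.62]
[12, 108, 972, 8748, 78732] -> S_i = 12*9^i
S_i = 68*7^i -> [68, 476, 3332, 23324, 163268]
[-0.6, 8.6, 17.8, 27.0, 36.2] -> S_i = -0.60 + 9.20*i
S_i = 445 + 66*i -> [445, 511, 577, 643, 709]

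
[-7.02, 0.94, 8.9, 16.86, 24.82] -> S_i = -7.02 + 7.96*i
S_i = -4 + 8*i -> [-4, 4, 12, 20, 28]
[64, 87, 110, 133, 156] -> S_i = 64 + 23*i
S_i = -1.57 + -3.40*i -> [-1.57, -4.97, -8.37, -11.77, -15.17]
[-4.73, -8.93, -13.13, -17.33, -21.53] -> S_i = -4.73 + -4.20*i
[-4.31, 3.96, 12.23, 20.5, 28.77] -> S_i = -4.31 + 8.27*i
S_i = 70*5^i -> [70, 350, 1750, 8750, 43750]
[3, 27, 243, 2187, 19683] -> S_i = 3*9^i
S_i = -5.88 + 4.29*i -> [-5.88, -1.59, 2.7, 6.99, 11.28]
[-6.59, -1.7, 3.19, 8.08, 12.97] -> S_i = -6.59 + 4.89*i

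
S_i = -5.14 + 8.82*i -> [-5.14, 3.68, 12.5, 21.32, 30.14]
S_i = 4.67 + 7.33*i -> [4.67, 12.0, 19.33, 26.66, 33.99]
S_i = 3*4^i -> [3, 12, 48, 192, 768]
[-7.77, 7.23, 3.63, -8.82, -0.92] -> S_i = Random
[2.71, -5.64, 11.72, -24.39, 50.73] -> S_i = 2.71*(-2.08)^i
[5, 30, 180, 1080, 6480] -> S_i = 5*6^i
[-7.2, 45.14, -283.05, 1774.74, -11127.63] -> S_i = -7.20*(-6.27)^i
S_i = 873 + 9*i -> [873, 882, 891, 900, 909]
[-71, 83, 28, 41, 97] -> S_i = Random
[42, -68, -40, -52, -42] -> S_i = Random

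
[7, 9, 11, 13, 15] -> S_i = 7 + 2*i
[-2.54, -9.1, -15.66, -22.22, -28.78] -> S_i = -2.54 + -6.56*i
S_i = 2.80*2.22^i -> [2.8, 6.22, 13.8, 30.63, 68.01]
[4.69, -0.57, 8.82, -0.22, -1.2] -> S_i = Random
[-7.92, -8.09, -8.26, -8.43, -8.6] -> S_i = -7.92 + -0.17*i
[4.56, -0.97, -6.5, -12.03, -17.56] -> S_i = 4.56 + -5.53*i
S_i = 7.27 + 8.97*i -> [7.27, 16.24, 25.21, 34.18, 43.15]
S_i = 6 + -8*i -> [6, -2, -10, -18, -26]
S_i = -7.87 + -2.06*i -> [-7.87, -9.93, -11.99, -14.05, -16.11]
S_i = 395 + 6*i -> [395, 401, 407, 413, 419]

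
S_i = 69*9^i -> [69, 621, 5589, 50301, 452709]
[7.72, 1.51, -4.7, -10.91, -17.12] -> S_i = 7.72 + -6.21*i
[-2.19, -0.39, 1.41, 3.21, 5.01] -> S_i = -2.19 + 1.80*i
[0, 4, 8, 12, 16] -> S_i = 0 + 4*i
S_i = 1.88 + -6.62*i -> [1.88, -4.74, -11.36, -17.98, -24.6]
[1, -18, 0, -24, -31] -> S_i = Random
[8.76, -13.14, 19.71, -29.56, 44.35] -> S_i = 8.76*(-1.50)^i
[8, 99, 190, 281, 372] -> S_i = 8 + 91*i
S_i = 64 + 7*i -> [64, 71, 78, 85, 92]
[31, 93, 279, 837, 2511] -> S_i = 31*3^i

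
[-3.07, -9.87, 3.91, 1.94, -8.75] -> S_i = Random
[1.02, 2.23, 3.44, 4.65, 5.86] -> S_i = 1.02 + 1.21*i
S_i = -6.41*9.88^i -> [-6.41, -63.33, -625.71, -6182.0, -61078.14]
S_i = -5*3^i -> [-5, -15, -45, -135, -405]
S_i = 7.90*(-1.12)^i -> [7.9, -8.85, 9.91, -11.1, 12.43]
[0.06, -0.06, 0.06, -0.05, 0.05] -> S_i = 0.06*(-0.97)^i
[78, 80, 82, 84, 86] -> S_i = 78 + 2*i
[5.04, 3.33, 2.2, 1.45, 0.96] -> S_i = 5.04*0.66^i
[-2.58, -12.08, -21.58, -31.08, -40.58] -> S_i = -2.58 + -9.50*i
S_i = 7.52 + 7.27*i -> [7.52, 14.79, 22.06, 29.33, 36.6]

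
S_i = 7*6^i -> [7, 42, 252, 1512, 9072]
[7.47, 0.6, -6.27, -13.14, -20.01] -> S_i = 7.47 + -6.87*i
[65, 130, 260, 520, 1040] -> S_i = 65*2^i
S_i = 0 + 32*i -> [0, 32, 64, 96, 128]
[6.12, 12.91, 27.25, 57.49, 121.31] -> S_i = 6.12*2.11^i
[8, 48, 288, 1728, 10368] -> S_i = 8*6^i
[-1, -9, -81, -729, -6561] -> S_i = -1*9^i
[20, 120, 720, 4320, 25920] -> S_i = 20*6^i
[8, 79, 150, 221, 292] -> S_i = 8 + 71*i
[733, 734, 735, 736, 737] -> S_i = 733 + 1*i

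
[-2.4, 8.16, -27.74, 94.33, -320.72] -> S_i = -2.40*(-3.40)^i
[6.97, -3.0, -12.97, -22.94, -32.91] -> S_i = 6.97 + -9.97*i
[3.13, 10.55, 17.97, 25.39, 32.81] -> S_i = 3.13 + 7.42*i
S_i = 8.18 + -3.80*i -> [8.18, 4.38, 0.58, -3.22, -7.02]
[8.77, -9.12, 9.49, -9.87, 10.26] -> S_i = 8.77*(-1.04)^i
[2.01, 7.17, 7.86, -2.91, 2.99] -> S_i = Random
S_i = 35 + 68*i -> [35, 103, 171, 239, 307]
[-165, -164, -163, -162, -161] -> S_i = -165 + 1*i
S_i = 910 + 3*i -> [910, 913, 916, 919, 922]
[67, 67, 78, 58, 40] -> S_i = Random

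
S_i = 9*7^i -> [9, 63, 441, 3087, 21609]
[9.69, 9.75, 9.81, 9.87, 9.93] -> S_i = 9.69 + 0.06*i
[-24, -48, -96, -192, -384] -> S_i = -24*2^i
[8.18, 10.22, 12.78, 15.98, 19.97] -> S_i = 8.18*1.25^i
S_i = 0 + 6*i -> [0, 6, 12, 18, 24]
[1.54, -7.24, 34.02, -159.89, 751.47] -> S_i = 1.54*(-4.70)^i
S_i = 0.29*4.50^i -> [0.29, 1.3, 5.87, 26.43, 118.92]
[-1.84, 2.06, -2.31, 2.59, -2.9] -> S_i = -1.84*(-1.12)^i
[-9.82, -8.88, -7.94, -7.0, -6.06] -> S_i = -9.82 + 0.94*i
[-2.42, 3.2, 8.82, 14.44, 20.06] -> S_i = -2.42 + 5.62*i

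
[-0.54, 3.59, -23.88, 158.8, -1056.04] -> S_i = -0.54*(-6.65)^i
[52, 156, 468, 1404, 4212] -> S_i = 52*3^i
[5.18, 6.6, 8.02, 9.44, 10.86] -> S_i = 5.18 + 1.42*i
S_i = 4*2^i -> [4, 8, 16, 32, 64]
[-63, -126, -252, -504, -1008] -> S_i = -63*2^i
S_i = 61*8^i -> [61, 488, 3904, 31232, 249856]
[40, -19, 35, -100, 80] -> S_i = Random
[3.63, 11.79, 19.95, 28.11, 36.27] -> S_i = 3.63 + 8.16*i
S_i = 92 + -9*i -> [92, 83, 74, 65, 56]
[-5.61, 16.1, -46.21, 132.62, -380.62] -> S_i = -5.61*(-2.87)^i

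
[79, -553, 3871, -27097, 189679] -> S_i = 79*-7^i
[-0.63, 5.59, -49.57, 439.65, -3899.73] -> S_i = -0.63*(-8.87)^i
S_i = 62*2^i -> [62, 124, 248, 496, 992]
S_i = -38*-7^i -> [-38, 266, -1862, 13034, -91238]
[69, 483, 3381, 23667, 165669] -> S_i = 69*7^i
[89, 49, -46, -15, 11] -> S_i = Random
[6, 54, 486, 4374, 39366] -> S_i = 6*9^i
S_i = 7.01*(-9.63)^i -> [7.01, -67.51, 650.09, -6260.32, 60286.93]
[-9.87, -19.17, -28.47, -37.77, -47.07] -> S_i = -9.87 + -9.30*i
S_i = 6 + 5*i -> [6, 11, 16, 21, 26]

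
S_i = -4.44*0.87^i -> [-4.44, -3.86, -3.36, -2.92, -2.54]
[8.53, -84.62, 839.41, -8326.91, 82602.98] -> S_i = 8.53*(-9.92)^i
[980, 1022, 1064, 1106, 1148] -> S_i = 980 + 42*i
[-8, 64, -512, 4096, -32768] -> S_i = -8*-8^i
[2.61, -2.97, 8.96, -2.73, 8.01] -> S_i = Random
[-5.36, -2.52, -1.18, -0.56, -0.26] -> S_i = -5.36*0.47^i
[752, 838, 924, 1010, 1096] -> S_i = 752 + 86*i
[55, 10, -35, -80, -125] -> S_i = 55 + -45*i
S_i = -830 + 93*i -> [-830, -737, -644, -551, -458]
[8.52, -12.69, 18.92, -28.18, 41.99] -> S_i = 8.52*(-1.49)^i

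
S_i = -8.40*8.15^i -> [-8.4, -68.46, -557.95, -4547.28, -37060.37]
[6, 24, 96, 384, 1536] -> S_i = 6*4^i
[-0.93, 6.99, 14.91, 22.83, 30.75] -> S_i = -0.93 + 7.92*i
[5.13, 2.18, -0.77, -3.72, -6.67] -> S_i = 5.13 + -2.95*i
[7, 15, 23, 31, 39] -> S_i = 7 + 8*i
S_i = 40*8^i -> [40, 320, 2560, 20480, 163840]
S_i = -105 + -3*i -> [-105, -108, -111, -114, -117]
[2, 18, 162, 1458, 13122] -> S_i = 2*9^i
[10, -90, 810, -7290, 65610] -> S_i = 10*-9^i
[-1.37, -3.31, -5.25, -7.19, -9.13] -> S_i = -1.37 + -1.94*i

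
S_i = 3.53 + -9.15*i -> [3.53, -5.62, -14.77, -23.92, -33.07]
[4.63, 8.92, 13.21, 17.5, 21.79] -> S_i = 4.63 + 4.29*i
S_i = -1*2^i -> [-1, -2, -4, -8, -16]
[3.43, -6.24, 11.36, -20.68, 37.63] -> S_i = 3.43*(-1.82)^i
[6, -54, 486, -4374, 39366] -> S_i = 6*-9^i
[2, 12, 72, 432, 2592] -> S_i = 2*6^i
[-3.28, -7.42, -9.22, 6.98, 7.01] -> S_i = Random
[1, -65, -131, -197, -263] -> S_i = 1 + -66*i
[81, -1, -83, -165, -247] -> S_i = 81 + -82*i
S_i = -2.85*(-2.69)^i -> [-2.85, 7.67, -20.62, 55.48, -149.23]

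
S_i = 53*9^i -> [53, 477, 4293, 38637, 347733]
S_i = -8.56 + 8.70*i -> [-8.56, 0.14, 8.84, 17.54, 26.24]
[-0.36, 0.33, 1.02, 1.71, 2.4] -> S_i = -0.36 + 0.69*i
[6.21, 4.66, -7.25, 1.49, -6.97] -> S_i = Random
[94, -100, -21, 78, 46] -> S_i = Random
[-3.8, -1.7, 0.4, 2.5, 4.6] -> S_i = -3.80 + 2.10*i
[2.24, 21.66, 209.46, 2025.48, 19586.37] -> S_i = 2.24*9.67^i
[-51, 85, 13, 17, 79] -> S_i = Random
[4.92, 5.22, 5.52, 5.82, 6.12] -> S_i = 4.92 + 0.30*i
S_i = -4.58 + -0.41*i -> [-4.58, -4.99, -5.4, -5.81, -6.22]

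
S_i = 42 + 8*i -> [42, 50, 58, 66, 74]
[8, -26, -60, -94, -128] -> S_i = 8 + -34*i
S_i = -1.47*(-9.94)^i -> [-1.47, 14.61, -145.24, 1443.7, -14350.36]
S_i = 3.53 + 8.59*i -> [3.53, 12.12, 20.71, 29.3, 37.89]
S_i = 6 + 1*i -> [6, 7, 8, 9, 10]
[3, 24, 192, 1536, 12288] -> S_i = 3*8^i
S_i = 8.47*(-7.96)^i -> [8.47, -67.42, 536.67, -4271.92, 34004.44]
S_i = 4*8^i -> [4, 32, 256, 2048, 16384]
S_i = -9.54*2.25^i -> [-9.54, -21.46, -48.3, -108.67, -244.5]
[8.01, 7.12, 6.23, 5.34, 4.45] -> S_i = 8.01 + -0.89*i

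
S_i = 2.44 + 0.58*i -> [2.44, 3.02, 3.6, 4.18, 4.76]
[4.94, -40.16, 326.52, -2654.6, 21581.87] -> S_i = 4.94*(-8.13)^i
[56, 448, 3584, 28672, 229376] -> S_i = 56*8^i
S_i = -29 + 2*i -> [-29, -27, -25, -23, -21]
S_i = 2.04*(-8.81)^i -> [2.04, -17.97, 158.34, -1394.95, 12289.49]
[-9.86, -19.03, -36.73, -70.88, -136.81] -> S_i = -9.86*1.93^i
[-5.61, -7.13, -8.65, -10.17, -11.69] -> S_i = -5.61 + -1.52*i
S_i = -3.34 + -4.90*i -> [-3.34, -8.24, -13.14, -18.04, -22.94]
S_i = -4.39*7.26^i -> [-4.39, -31.87, -231.39, -1679.87, -12195.82]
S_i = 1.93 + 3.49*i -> [1.93, 5.42, 8.91, 12.4, 15.89]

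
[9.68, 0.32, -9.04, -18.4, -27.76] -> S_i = 9.68 + -9.36*i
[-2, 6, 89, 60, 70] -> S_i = Random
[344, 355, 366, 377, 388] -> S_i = 344 + 11*i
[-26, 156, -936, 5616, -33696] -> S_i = -26*-6^i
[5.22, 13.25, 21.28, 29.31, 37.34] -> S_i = 5.22 + 8.03*i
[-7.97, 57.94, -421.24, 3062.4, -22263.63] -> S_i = -7.97*(-7.27)^i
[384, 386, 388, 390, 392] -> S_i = 384 + 2*i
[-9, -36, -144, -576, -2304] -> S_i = -9*4^i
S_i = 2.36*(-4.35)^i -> [2.36, -10.27, 44.66, -194.26, 845.02]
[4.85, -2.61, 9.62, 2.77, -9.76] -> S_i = Random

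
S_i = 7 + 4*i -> [7, 11, 15, 19, 23]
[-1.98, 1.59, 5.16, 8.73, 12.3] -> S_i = -1.98 + 3.57*i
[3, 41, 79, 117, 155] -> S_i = 3 + 38*i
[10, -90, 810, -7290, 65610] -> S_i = 10*-9^i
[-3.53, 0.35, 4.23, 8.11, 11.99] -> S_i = -3.53 + 3.88*i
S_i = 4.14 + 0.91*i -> [4.14, 5.05, 5.96, 6.87, 7.78]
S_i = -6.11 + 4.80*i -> [-6.11, -1.31, 3.49, 8.29, 13.09]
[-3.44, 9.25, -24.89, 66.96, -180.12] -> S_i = -3.44*(-2.69)^i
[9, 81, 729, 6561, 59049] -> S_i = 9*9^i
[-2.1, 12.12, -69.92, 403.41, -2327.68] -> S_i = -2.10*(-5.77)^i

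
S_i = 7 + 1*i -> [7, 8, 9, 10, 11]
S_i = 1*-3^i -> [1, -3, 9, -27, 81]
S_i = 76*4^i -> [76, 304, 1216, 4864, 19456]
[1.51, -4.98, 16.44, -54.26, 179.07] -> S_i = 1.51*(-3.30)^i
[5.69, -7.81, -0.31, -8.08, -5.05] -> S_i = Random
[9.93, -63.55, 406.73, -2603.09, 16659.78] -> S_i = 9.93*(-6.40)^i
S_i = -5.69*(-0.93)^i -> [-5.69, 5.29, -4.92, 4.58, -4.26]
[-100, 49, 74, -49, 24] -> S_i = Random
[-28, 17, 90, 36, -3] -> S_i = Random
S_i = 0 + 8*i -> [0, 8, 16, 24, 32]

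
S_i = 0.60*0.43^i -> [0.6, 0.26, 0.11, 0.05, 0.02]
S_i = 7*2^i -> [7, 14, 28, 56, 112]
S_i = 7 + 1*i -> [7, 8, 9, 10, 11]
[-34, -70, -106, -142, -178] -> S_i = -34 + -36*i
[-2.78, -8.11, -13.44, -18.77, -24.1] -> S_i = -2.78 + -5.33*i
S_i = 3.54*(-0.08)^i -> [3.54, -0.28, 0.02, -0.0, 0.0]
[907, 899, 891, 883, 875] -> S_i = 907 + -8*i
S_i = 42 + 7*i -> [42, 49, 56, 63, 70]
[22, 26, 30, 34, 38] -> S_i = 22 + 4*i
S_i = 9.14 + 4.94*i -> [9.14, 14.08, 19.02, 23.96, 28.9]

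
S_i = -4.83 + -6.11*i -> [-4.83, -10.94, -17.05, -23.16, -29.27]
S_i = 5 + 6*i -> [5, 11, 17, 23, 29]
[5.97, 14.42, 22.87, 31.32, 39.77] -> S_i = 5.97 + 8.45*i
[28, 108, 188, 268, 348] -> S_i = 28 + 80*i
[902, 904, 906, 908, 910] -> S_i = 902 + 2*i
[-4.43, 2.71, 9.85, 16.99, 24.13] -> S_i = -4.43 + 7.14*i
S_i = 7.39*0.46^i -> [7.39, 3.4, 1.56, 0.72, 0.33]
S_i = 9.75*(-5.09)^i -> [9.75, -49.63, 252.6, -1285.75, 6544.49]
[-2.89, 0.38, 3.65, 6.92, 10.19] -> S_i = -2.89 + 3.27*i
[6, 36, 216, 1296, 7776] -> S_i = 6*6^i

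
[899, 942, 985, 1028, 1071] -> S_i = 899 + 43*i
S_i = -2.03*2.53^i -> [-2.03, -5.14, -12.99, -32.87, -83.17]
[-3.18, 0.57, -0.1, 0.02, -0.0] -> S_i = -3.18*(-0.18)^i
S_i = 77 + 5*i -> [77, 82, 87, 92, 97]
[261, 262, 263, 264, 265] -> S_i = 261 + 1*i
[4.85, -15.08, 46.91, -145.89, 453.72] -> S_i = 4.85*(-3.11)^i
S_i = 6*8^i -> [6, 48, 384, 3072, 24576]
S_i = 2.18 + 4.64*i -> [2.18, 6.82, 11.46, 16.1, 20.74]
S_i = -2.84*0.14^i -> [-2.84, -0.4, -0.06, -0.01, -0.0]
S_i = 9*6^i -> [9, 54, 324, 1944, 11664]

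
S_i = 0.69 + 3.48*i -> [0.69, 4.17, 7.65, 11.13, 14.61]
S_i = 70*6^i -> [70, 420, 2520, 15120, 90720]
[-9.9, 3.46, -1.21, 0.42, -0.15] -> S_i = -9.90*(-0.35)^i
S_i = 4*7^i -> [4, 28, 196, 1372, 9604]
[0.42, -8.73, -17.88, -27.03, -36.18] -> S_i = 0.42 + -9.15*i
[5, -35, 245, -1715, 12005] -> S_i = 5*-7^i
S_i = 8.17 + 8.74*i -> [8.17, 16.91, 25.65, 34.39, 43.13]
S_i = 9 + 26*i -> [9, 35, 61, 87, 113]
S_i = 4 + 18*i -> [4, 22, 40, 58, 76]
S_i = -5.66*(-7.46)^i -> [-5.66, 42.22, -314.99, 2349.81, -17529.59]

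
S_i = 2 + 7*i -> [2, 9, 16, 23, 30]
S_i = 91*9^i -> [91, 819, 7371, 66339, 597051]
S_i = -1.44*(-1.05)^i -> [-1.44, 1.51, -1.59, 1.67, -1.75]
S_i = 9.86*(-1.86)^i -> [9.86, -18.34, 34.11, -63.45, 118.01]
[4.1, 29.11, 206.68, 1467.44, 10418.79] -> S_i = 4.10*7.10^i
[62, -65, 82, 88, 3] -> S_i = Random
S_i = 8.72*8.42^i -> [8.72, 73.42, 618.22, 5205.38, 43829.33]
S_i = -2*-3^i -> [-2, 6, -18, 54, -162]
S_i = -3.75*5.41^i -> [-3.75, -20.29, -109.76, -593.78, -3212.33]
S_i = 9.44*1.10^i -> [9.44, 10.38, 11.42, 12.56, 13.82]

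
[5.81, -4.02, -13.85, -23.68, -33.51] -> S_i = 5.81 + -9.83*i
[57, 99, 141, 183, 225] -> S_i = 57 + 42*i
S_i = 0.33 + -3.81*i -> [0.33, -3.48, -7.29, -11.1, -14.91]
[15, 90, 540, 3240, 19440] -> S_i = 15*6^i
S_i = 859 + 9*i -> [859, 868, 877, 886, 895]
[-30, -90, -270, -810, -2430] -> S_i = -30*3^i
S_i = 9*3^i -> [9, 27, 81, 243, 729]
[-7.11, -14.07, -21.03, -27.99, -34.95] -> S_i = -7.11 + -6.96*i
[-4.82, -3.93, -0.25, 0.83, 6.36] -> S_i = Random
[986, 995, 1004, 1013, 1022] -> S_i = 986 + 9*i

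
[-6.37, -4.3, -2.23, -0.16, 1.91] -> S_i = -6.37 + 2.07*i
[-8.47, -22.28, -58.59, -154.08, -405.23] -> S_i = -8.47*2.63^i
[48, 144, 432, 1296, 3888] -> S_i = 48*3^i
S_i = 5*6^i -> [5, 30, 180, 1080, 6480]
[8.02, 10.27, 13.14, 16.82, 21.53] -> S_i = 8.02*1.28^i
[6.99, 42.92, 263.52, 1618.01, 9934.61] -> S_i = 6.99*6.14^i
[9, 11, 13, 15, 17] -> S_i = 9 + 2*i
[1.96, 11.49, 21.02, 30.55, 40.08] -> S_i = 1.96 + 9.53*i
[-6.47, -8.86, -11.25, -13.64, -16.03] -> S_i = -6.47 + -2.39*i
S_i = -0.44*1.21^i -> [-0.44, -0.53, -0.64, -0.78, -0.94]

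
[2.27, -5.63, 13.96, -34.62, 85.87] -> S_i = 2.27*(-2.48)^i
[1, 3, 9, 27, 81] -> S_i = 1*3^i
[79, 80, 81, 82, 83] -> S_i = 79 + 1*i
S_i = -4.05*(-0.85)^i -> [-4.05, 3.44, -2.93, 2.49, -2.11]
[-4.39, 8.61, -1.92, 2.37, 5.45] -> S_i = Random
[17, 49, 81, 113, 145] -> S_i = 17 + 32*i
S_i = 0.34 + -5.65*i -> [0.34, -5.31, -10.96, -16.61, -22.26]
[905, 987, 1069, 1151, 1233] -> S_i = 905 + 82*i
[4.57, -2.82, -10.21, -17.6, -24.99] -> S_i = 4.57 + -7.39*i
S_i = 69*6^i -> [69, 414, 2484, 14904, 89424]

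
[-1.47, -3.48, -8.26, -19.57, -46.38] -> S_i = -1.47*2.37^i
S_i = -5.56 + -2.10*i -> [-5.56, -7.66, -9.76, -11.86, -13.96]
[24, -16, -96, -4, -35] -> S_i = Random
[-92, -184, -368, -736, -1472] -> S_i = -92*2^i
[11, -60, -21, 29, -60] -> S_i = Random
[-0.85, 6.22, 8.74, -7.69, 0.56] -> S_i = Random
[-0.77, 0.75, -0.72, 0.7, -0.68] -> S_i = -0.77*(-0.97)^i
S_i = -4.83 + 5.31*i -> [-4.83, 0.48, 5.79, 11.1, 16.41]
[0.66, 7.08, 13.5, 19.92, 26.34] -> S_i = 0.66 + 6.42*i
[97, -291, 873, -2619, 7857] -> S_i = 97*-3^i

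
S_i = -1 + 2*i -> [-1, 1, 3, 5, 7]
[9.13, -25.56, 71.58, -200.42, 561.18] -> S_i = 9.13*(-2.80)^i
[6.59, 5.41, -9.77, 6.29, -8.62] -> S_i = Random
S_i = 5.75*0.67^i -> [5.75, 3.85, 2.58, 1.73, 1.16]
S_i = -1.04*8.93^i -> [-1.04, -9.29, -82.93, -740.61, -6613.62]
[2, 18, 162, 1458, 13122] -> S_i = 2*9^i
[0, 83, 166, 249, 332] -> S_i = 0 + 83*i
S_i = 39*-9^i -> [39, -351, 3159, -28431, 255879]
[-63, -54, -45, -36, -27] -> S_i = -63 + 9*i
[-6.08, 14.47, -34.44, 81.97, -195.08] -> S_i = -6.08*(-2.38)^i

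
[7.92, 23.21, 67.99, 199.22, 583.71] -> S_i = 7.92*2.93^i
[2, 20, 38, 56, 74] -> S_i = 2 + 18*i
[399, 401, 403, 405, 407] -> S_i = 399 + 2*i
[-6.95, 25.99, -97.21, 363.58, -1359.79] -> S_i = -6.95*(-3.74)^i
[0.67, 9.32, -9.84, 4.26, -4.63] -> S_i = Random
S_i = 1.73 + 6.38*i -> [1.73, 8.11, 14.49, 20.87, 27.25]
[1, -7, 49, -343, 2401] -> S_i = 1*-7^i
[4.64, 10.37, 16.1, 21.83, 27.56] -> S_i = 4.64 + 5.73*i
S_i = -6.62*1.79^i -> [-6.62, -11.85, -21.21, -37.97, -67.96]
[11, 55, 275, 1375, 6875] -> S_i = 11*5^i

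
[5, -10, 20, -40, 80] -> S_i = 5*-2^i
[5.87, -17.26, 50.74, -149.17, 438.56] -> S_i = 5.87*(-2.94)^i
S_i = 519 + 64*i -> [519, 583, 647, 711, 775]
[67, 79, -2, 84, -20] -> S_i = Random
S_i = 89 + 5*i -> [89, 94, 99, 104, 109]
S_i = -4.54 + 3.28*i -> [-4.54, -1.26, 2.02, 5.3, 8.58]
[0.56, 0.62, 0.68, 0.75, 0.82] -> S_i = 0.56*1.10^i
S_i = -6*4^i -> [-6, -24, -96, -384, -1536]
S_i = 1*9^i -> [1, 9, 81, 729, 6561]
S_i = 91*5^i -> [91, 455, 2275, 11375, 56875]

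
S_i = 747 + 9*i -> [747, 756, 765, 774, 783]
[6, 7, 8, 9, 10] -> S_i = 6 + 1*i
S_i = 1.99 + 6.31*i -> [1.99, 8.3, 14.61, 20.92, 27.23]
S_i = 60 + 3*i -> [60, 63, 66, 69, 72]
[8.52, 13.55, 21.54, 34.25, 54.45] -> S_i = 8.52*1.59^i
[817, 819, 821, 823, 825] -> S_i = 817 + 2*i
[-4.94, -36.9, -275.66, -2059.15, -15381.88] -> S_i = -4.94*7.47^i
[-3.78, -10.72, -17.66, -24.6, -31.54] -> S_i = -3.78 + -6.94*i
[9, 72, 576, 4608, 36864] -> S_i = 9*8^i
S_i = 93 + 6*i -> [93, 99, 105, 111, 117]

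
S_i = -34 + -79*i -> [-34, -113, -192, -271, -350]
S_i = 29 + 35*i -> [29, 64, 99, 134, 169]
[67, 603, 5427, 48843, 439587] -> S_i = 67*9^i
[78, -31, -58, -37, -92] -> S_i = Random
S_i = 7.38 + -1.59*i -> [7.38, 5.79, 4.2, 2.61, 1.02]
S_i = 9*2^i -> [9, 18, 36, 72, 144]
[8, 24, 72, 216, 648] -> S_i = 8*3^i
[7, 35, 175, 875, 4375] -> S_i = 7*5^i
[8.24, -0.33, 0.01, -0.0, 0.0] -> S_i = 8.24*(-0.04)^i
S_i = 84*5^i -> [84, 420, 2100, 10500, 52500]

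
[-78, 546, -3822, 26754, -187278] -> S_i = -78*-7^i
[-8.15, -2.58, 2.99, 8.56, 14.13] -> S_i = -8.15 + 5.57*i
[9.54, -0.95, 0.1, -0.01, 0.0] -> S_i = 9.54*(-0.10)^i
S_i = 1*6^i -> [1, 6, 36, 216, 1296]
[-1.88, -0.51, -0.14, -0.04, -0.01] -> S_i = -1.88*0.27^i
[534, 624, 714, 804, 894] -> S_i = 534 + 90*i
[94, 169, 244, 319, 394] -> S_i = 94 + 75*i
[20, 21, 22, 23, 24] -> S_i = 20 + 1*i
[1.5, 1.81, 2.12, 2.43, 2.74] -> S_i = 1.50 + 0.31*i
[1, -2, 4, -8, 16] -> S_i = 1*-2^i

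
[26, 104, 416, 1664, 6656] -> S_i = 26*4^i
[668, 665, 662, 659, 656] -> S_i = 668 + -3*i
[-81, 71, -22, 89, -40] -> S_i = Random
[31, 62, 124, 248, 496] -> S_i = 31*2^i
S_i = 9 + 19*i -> [9, 28, 47, 66, 85]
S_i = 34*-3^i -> [34, -102, 306, -918, 2754]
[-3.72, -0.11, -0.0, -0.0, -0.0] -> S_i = -3.72*0.03^i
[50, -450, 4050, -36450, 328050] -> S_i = 50*-9^i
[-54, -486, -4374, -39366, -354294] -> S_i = -54*9^i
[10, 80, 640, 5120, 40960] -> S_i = 10*8^i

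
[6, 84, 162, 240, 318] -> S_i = 6 + 78*i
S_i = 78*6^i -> [78, 468, 2808, 16848, 101088]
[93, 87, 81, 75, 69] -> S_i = 93 + -6*i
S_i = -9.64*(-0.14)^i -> [-9.64, 1.35, -0.19, 0.03, -0.0]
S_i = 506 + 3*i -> [506, 509, 512, 515, 518]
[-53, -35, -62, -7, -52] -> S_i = Random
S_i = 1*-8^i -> [1, -8, 64, -512, 4096]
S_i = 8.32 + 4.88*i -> [8.32, 13.2, 18.08, 22.96, 27.84]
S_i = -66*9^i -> [-66, -594, -5346, -48114, -433026]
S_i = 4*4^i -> [4, 16, 64, 256, 1024]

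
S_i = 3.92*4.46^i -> [3.92, 17.48, 77.98, 347.77, 1551.05]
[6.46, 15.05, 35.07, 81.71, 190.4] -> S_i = 6.46*2.33^i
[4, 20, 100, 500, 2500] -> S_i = 4*5^i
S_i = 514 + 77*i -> [514, 591, 668, 745, 822]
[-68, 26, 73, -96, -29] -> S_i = Random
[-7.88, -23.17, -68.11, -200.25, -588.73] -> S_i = -7.88*2.94^i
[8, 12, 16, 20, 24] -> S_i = 8 + 4*i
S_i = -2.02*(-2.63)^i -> [-2.02, 5.31, -13.97, 36.75, -96.64]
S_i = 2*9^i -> [2, 18, 162, 1458, 13122]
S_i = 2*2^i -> [2, 4, 8, 16, 32]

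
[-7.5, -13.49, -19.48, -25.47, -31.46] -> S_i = -7.50 + -5.99*i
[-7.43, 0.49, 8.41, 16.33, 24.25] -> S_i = -7.43 + 7.92*i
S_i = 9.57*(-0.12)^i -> [9.57, -1.15, 0.14, -0.02, 0.0]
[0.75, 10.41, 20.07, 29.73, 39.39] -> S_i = 0.75 + 9.66*i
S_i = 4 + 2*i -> [4, 6, 8, 10, 12]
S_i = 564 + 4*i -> [564, 568, 572, 576, 580]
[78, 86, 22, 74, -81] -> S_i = Random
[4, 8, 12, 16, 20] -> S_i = 4 + 4*i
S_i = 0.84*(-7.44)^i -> [0.84, -6.25, 46.5, -345.94, 2573.78]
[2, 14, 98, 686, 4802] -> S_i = 2*7^i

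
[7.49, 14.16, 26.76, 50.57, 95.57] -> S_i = 7.49*1.89^i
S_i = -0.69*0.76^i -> [-0.69, -0.52, -0.4, -0.3, -0.23]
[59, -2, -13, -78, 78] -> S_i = Random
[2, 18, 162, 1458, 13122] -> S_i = 2*9^i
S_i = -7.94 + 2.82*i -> [-7.94, -5.12, -2.3, 0.52, 3.34]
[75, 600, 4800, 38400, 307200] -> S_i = 75*8^i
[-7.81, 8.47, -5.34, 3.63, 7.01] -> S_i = Random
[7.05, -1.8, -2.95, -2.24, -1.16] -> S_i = Random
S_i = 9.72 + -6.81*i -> [9.72, 2.91, -3.9, -10.71, -17.52]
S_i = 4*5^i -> [4, 20, 100, 500, 2500]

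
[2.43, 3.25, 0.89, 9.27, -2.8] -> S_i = Random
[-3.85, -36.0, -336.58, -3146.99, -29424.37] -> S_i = -3.85*9.35^i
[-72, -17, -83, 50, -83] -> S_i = Random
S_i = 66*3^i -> [66, 198, 594, 1782, 5346]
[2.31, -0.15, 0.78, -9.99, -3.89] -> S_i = Random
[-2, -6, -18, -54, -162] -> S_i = -2*3^i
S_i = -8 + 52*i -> [-8, 44, 96, 148, 200]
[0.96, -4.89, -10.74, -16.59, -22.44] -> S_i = 0.96 + -5.85*i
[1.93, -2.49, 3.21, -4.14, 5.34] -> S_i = 1.93*(-1.29)^i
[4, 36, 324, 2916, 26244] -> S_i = 4*9^i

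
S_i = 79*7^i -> [79, 553, 3871, 27097, 189679]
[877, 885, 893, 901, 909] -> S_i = 877 + 8*i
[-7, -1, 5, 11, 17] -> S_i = -7 + 6*i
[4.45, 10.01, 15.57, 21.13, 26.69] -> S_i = 4.45 + 5.56*i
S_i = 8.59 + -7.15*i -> [8.59, 1.44, -5.71, -12.86, -20.01]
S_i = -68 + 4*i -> [-68, -64, -60, -56, -52]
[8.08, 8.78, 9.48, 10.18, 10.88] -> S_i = 8.08 + 0.70*i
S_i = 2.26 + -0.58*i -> [2.26, 1.68, 1.1, 0.52, -0.06]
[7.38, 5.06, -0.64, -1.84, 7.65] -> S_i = Random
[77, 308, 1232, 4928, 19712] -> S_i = 77*4^i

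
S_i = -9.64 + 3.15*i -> [-9.64, -6.49, -3.34, -0.19, 2.96]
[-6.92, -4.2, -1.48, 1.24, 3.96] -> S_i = -6.92 + 2.72*i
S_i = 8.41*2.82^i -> [8.41, 23.72, 66.88, 188.6, 531.85]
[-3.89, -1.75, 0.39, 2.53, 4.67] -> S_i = -3.89 + 2.14*i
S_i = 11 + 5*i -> [11, 16, 21, 26, 31]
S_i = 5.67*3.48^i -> [5.67, 19.73, 68.67, 238.96, 831.57]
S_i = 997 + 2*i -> [997, 999, 1001, 1003, 1005]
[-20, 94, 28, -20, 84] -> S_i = Random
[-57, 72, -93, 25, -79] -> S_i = Random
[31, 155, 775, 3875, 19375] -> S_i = 31*5^i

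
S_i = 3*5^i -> [3, 15, 75, 375, 1875]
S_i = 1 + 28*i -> [1, 29, 57, 85, 113]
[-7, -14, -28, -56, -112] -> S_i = -7*2^i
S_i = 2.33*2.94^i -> [2.33, 6.85, 20.14, 59.21, 174.08]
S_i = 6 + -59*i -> [6, -53, -112, -171, -230]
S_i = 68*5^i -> [68, 340, 1700, 8500, 42500]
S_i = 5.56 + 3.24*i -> [5.56, 8.8, 12.04, 15.28, 18.52]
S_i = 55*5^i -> [55, 275, 1375, 6875, 34375]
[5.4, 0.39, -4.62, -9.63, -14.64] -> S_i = 5.40 + -5.01*i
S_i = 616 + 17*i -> [616, 633, 650, 667, 684]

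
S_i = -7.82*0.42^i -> [-7.82, -3.28, -1.38, -0.58, -0.24]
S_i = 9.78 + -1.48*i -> [9.78, 8.3, 6.82, 5.34, 3.86]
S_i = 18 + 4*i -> [18, 22, 26, 30, 34]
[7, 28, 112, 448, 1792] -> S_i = 7*4^i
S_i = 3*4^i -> [3, 12, 48, 192, 768]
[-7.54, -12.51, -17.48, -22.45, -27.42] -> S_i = -7.54 + -4.97*i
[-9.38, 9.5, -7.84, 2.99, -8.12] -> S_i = Random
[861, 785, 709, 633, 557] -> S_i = 861 + -76*i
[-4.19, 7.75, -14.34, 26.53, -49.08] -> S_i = -4.19*(-1.85)^i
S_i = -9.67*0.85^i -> [-9.67, -8.22, -6.99, -5.94, -5.05]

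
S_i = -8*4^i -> [-8, -32, -128, -512, -2048]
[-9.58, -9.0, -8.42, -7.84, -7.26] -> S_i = -9.58 + 0.58*i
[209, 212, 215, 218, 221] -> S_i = 209 + 3*i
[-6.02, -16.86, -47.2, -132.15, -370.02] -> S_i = -6.02*2.80^i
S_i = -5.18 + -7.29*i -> [-5.18, -12.47, -19.76, -27.05, -34.34]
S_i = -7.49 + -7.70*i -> [-7.49, -15.19, -22.89, -30.59, -38.29]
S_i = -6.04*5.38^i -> [-6.04, -32.5, -174.82, -940.55, -5060.18]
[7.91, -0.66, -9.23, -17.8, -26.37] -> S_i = 7.91 + -8.57*i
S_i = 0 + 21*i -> [0, 21, 42, 63, 84]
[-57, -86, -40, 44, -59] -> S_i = Random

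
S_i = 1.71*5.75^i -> [1.71, 9.83, 56.54, 325.09, 1869.25]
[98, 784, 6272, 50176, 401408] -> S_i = 98*8^i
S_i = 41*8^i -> [41, 328, 2624, 20992, 167936]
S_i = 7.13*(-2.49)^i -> [7.13, -17.75, 44.21, -110.07, 274.09]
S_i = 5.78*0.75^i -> [5.78, 4.34, 3.25, 2.44, 1.83]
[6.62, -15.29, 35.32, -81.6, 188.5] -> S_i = 6.62*(-2.31)^i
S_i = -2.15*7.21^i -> [-2.15, -15.5, -111.77, -805.83, -5810.05]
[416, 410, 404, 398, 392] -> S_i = 416 + -6*i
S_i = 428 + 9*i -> [428, 437, 446, 455, 464]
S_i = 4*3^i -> [4, 12, 36, 108, 324]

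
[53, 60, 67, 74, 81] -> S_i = 53 + 7*i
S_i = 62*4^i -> [62, 248, 992, 3968, 15872]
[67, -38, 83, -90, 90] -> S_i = Random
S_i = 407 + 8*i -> [407, 415, 423, 431, 439]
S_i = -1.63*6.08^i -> [-1.63, -9.91, -60.26, -366.35, -2227.42]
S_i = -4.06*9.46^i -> [-4.06, -38.41, -363.34, -3437.16, -32515.51]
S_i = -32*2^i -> [-32, -64, -128, -256, -512]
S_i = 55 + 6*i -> [55, 61, 67, 73, 79]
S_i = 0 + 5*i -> [0, 5, 10, 15, 20]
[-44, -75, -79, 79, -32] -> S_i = Random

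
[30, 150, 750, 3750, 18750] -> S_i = 30*5^i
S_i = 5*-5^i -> [5, -25, 125, -625, 3125]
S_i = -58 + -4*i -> [-58, -62, -66, -70, -74]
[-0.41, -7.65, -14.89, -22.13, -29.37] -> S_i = -0.41 + -7.24*i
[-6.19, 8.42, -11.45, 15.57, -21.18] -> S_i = -6.19*(-1.36)^i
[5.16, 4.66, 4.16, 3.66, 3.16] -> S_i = 5.16 + -0.50*i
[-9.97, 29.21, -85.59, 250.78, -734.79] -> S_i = -9.97*(-2.93)^i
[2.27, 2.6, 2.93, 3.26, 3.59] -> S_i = 2.27 + 0.33*i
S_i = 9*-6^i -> [9, -54, 324, -1944, 11664]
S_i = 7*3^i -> [7, 21, 63, 189, 567]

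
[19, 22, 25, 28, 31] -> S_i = 19 + 3*i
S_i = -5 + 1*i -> [-5, -4, -3, -2, -1]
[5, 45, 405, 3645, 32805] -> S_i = 5*9^i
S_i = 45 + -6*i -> [45, 39, 33, 27, 21]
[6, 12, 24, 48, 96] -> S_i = 6*2^i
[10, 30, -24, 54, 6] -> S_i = Random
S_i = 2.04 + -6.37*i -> [2.04, -4.33, -10.7, -17.07, -23.44]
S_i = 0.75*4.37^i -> [0.75, 3.28, 14.32, 62.59, 273.52]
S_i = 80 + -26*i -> [80, 54, 28, 2, -24]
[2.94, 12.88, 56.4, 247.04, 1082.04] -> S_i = 2.94*4.38^i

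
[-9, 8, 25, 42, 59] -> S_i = -9 + 17*i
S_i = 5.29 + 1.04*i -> [5.29, 6.33, 7.37, 8.41, 9.45]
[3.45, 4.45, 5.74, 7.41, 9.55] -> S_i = 3.45*1.29^i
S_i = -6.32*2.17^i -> [-6.32, -13.71, -29.76, -64.58, -140.14]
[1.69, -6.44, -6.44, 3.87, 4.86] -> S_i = Random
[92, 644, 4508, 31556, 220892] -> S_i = 92*7^i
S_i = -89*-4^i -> [-89, 356, -1424, 5696, -22784]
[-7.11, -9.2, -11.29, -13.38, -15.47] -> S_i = -7.11 + -2.09*i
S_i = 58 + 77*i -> [58, 135, 212, 289, 366]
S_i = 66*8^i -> [66, 528, 4224, 33792, 270336]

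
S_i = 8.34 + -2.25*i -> [8.34, 6.09, 3.84, 1.59, -0.66]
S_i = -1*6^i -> [-1, -6, -36, -216, -1296]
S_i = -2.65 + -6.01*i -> [-2.65, -8.66, -14.67, -20.68, -26.69]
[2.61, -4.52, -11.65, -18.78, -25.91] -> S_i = 2.61 + -7.13*i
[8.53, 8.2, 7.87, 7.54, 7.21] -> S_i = 8.53 + -0.33*i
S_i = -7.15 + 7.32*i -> [-7.15, 0.17, 7.49, 14.81, 22.13]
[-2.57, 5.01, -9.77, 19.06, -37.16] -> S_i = -2.57*(-1.95)^i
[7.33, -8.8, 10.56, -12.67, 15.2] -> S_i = 7.33*(-1.20)^i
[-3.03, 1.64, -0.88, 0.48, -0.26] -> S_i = -3.03*(-0.54)^i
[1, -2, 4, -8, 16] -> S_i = 1*-2^i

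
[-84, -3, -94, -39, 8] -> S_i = Random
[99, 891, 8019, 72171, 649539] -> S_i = 99*9^i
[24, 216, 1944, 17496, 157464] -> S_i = 24*9^i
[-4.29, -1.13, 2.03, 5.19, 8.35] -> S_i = -4.29 + 3.16*i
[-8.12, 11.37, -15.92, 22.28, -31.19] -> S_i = -8.12*(-1.40)^i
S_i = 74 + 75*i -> [74, 149, 224, 299, 374]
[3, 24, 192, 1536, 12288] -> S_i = 3*8^i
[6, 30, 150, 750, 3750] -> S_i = 6*5^i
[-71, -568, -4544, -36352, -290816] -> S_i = -71*8^i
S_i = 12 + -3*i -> [12, 9, 6, 3, 0]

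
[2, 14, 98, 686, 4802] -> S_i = 2*7^i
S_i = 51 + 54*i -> [51, 105, 159, 213, 267]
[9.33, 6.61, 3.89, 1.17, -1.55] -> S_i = 9.33 + -2.72*i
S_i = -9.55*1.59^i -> [-9.55, -15.18, -24.14, -38.39, -61.04]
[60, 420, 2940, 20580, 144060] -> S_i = 60*7^i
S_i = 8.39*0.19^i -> [8.39, 1.59, 0.3, 0.06, 0.01]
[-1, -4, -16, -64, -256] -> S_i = -1*4^i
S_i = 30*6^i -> [30, 180, 1080, 6480, 38880]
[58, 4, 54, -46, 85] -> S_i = Random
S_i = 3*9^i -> [3, 27, 243, 2187, 19683]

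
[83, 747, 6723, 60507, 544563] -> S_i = 83*9^i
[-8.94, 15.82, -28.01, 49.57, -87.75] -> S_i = -8.94*(-1.77)^i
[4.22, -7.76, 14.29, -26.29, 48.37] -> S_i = 4.22*(-1.84)^i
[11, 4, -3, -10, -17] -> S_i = 11 + -7*i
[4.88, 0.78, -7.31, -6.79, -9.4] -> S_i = Random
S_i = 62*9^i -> [62, 558, 5022, 45198, 406782]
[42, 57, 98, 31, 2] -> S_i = Random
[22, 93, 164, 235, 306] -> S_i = 22 + 71*i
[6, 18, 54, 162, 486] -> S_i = 6*3^i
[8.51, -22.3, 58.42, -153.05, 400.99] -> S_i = 8.51*(-2.62)^i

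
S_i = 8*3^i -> [8, 24, 72, 216, 648]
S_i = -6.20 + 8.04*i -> [-6.2, 1.84, 9.88, 17.92, 25.96]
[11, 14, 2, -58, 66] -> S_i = Random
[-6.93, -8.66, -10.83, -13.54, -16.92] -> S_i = -6.93*1.25^i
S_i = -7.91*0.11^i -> [-7.91, -0.87, -0.1, -0.01, -0.0]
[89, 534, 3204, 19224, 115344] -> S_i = 89*6^i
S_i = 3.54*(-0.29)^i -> [3.54, -1.03, 0.3, -0.09, 0.03]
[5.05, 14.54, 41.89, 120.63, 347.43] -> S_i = 5.05*2.88^i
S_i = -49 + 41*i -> [-49, -8, 33, 74, 115]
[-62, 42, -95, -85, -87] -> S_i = Random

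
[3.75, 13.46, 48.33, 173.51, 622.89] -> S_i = 3.75*3.59^i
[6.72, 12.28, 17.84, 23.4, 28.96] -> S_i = 6.72 + 5.56*i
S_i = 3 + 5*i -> [3, 8, 13, 18, 23]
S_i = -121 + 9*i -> [-121, -112, -103, -94, -85]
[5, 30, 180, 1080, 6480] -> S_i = 5*6^i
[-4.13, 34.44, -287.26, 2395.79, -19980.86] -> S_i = -4.13*(-8.34)^i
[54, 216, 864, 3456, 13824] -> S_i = 54*4^i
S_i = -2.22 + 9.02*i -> [-2.22, 6.8, 15.82, 24.84, 33.86]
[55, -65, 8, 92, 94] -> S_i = Random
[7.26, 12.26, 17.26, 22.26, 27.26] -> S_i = 7.26 + 5.00*i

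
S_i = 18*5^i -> [18, 90, 450, 2250, 11250]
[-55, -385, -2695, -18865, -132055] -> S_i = -55*7^i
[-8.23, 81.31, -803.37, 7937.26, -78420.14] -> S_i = -8.23*(-9.88)^i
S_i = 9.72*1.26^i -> [9.72, 12.25, 15.43, 19.44, 24.5]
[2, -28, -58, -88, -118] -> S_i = 2 + -30*i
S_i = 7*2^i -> [7, 14, 28, 56, 112]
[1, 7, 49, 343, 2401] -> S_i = 1*7^i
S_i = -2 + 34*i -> [-2, 32, 66, 100, 134]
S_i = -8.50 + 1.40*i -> [-8.5, -7.1, -5.7, -4.3, -2.9]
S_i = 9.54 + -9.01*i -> [9.54, 0.53, -8.48, -17.49, -26.5]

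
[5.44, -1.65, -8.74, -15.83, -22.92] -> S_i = 5.44 + -7.09*i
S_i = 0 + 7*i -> [0, 7, 14, 21, 28]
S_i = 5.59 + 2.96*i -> [5.59, 8.55, 11.51, 14.47, 17.43]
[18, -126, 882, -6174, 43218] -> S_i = 18*-7^i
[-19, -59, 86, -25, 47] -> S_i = Random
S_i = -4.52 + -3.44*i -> [-4.52, -7.96, -11.4, -14.84, -18.28]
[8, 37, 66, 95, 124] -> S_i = 8 + 29*i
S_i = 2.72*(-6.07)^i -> [2.72, -16.51, 100.22, -608.32, 3692.53]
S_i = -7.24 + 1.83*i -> [-7.24, -5.41, -3.58, -1.75, 0.08]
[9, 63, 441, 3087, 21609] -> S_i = 9*7^i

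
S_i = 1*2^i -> [1, 2, 4, 8, 16]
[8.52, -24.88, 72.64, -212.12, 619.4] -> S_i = 8.52*(-2.92)^i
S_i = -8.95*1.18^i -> [-8.95, -10.56, -12.46, -14.71, -17.35]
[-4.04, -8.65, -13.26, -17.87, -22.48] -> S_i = -4.04 + -4.61*i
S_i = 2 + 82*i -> [2, 84, 166, 248, 330]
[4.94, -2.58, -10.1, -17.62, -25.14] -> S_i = 4.94 + -7.52*i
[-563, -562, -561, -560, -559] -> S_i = -563 + 1*i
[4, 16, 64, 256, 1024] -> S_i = 4*4^i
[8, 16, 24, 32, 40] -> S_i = 8 + 8*i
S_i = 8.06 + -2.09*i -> [8.06, 5.97, 3.88, 1.79, -0.3]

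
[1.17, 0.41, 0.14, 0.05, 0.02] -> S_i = 1.17*0.35^i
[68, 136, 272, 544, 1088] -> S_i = 68*2^i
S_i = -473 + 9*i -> [-473, -464, -455, -446, -437]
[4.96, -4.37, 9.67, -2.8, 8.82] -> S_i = Random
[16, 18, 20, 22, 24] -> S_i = 16 + 2*i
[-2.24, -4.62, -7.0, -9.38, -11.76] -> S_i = -2.24 + -2.38*i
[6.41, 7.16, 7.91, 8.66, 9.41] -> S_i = 6.41 + 0.75*i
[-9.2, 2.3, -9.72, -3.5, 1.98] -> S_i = Random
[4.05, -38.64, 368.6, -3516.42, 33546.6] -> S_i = 4.05*(-9.54)^i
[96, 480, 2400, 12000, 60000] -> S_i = 96*5^i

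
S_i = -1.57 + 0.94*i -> [-1.57, -0.63, 0.31, 1.25, 2.19]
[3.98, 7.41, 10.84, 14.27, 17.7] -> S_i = 3.98 + 3.43*i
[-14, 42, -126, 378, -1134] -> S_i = -14*-3^i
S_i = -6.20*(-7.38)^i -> [-6.2, 45.76, -337.68, 2492.07, -18391.5]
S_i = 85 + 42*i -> [85, 127, 169, 211, 253]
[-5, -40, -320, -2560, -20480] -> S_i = -5*8^i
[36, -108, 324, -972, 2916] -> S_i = 36*-3^i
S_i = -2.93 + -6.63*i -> [-2.93, -9.56, -16.19, -22.82, -29.45]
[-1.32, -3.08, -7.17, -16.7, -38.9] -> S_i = -1.32*2.33^i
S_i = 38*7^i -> [38, 266, 1862, 13034, 91238]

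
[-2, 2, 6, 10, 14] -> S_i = -2 + 4*i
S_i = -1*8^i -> [-1, -8, -64, -512, -4096]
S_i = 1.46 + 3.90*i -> [1.46, 5.36, 9.26, 13.16, 17.06]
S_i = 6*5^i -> [6, 30, 150, 750, 3750]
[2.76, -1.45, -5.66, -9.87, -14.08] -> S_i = 2.76 + -4.21*i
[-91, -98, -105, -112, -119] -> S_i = -91 + -7*i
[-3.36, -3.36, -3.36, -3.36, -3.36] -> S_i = -3.36*1.00^i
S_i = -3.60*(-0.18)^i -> [-3.6, 0.65, -0.12, 0.02, -0.0]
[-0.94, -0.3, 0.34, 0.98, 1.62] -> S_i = -0.94 + 0.64*i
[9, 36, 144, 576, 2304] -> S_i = 9*4^i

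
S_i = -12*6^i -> [-12, -72, -432, -2592, -15552]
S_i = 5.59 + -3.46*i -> [5.59, 2.13, -1.33, -4.79, -8.25]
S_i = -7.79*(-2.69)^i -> [-7.79, 20.96, -56.37, 151.63, -407.89]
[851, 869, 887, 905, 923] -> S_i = 851 + 18*i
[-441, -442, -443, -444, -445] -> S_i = -441 + -1*i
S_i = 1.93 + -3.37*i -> [1.93, -1.44, -4.81, -8.18, -11.55]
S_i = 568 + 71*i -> [568, 639, 710, 781, 852]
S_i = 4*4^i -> [4, 16, 64, 256, 1024]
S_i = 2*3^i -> [2, 6, 18, 54, 162]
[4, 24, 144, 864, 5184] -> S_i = 4*6^i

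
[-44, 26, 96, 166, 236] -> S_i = -44 + 70*i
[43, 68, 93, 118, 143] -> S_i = 43 + 25*i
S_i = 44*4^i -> [44, 176, 704, 2816, 11264]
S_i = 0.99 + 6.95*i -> [0.99, 7.94, 14.89, 21.84, 28.79]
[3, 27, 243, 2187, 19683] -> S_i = 3*9^i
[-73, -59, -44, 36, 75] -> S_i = Random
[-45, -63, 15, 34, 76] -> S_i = Random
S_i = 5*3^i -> [5, 15, 45, 135, 405]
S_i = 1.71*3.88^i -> [1.71, 6.63, 25.74, 99.88, 387.55]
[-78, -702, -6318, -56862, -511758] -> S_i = -78*9^i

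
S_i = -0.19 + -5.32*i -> [-0.19, -5.51, -10.83, -16.15, -21.47]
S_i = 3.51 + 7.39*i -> [3.51, 10.9, 18.29, 25.68, 33.07]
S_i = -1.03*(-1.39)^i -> [-1.03, 1.43, -1.99, 2.77, -3.85]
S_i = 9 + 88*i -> [9, 97, 185, 273, 361]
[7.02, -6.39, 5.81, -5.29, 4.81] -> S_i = 7.02*(-0.91)^i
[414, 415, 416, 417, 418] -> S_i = 414 + 1*i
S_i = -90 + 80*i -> [-90, -10, 70, 150, 230]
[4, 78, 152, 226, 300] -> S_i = 4 + 74*i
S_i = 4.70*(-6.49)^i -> [4.7, -30.5, 197.96, -1284.79, 8338.28]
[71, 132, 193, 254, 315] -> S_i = 71 + 61*i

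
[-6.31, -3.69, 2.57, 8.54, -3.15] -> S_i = Random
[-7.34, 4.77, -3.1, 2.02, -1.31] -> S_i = -7.34*(-0.65)^i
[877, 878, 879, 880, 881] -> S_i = 877 + 1*i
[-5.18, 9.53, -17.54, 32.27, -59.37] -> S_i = -5.18*(-1.84)^i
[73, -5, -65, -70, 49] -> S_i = Random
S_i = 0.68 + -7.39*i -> [0.68, -6.71, -14.1, -21.49, -28.88]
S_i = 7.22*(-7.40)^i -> [7.22, -53.43, 395.37, -2925.72, 21650.31]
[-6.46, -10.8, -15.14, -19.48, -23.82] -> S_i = -6.46 + -4.34*i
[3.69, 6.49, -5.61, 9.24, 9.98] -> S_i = Random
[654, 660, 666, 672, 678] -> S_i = 654 + 6*i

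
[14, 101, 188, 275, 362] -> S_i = 14 + 87*i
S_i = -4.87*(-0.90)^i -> [-4.87, 4.38, -3.94, 3.55, -3.2]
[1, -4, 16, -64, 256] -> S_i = 1*-4^i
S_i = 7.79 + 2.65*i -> [7.79, 10.44, 13.09, 15.74, 18.39]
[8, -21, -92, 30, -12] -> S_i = Random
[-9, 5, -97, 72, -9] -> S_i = Random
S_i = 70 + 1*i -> [70, 71, 72, 73, 74]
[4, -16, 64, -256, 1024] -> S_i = 4*-4^i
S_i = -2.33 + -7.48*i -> [-2.33, -9.81, -17.29, -24.77, -32.25]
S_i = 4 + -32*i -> [4, -28, -60, -92, -124]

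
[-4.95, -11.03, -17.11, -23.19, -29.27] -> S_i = -4.95 + -6.08*i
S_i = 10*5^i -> [10, 50, 250, 1250, 6250]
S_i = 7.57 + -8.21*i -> [7.57, -0.64, -8.85, -17.06, -25.27]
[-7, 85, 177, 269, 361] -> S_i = -7 + 92*i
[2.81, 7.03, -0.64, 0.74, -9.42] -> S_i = Random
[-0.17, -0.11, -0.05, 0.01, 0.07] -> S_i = -0.17 + 0.06*i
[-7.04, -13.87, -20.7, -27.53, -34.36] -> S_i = -7.04 + -6.83*i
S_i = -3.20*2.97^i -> [-3.2, -9.5, -28.23, -83.83, -248.99]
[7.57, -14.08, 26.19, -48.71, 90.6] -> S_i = 7.57*(-1.86)^i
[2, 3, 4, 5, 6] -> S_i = 2 + 1*i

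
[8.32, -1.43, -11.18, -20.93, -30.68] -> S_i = 8.32 + -9.75*i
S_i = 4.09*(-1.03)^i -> [4.09, -4.21, 4.34, -4.47, 4.6]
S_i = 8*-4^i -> [8, -32, 128, -512, 2048]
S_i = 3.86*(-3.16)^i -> [3.86, -12.2, 38.54, -121.8, 384.89]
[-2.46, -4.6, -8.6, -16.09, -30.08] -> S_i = -2.46*1.87^i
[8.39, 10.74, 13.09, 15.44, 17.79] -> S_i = 8.39 + 2.35*i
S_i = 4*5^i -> [4, 20, 100, 500, 2500]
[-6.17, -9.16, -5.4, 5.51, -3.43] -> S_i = Random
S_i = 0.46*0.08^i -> [0.46, 0.04, 0.0, 0.0, 0.0]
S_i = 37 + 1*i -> [37, 38, 39, 40, 41]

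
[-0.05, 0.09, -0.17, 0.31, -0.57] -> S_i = -0.05*(-1.84)^i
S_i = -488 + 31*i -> [-488, -457, -426, -395, -364]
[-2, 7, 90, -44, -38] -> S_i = Random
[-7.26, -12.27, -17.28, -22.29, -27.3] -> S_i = -7.26 + -5.01*i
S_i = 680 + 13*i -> [680, 693, 706, 719, 732]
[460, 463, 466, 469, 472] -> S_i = 460 + 3*i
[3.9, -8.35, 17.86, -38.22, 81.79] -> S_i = 3.90*(-2.14)^i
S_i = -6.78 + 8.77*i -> [-6.78, 1.99, 10.76, 19.53, 28.3]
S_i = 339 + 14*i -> [339, 353, 367, 381, 395]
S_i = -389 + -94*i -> [-389, -483, -577, -671, -765]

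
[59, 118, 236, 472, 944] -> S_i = 59*2^i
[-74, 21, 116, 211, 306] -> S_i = -74 + 95*i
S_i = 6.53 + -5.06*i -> [6.53, 1.47, -3.59, -8.65, -13.71]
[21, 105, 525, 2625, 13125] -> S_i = 21*5^i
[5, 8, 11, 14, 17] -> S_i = 5 + 3*i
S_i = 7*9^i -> [7, 63, 567, 5103, 45927]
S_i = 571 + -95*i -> [571, 476, 381, 286, 191]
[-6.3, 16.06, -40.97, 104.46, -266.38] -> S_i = -6.30*(-2.55)^i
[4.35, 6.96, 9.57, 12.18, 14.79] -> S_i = 4.35 + 2.61*i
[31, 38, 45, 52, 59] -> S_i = 31 + 7*i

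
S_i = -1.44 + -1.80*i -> [-1.44, -3.24, -5.04, -6.84, -8.64]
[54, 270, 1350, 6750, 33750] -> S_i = 54*5^i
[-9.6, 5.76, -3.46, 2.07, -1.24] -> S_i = -9.60*(-0.60)^i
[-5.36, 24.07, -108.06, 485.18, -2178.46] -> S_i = -5.36*(-4.49)^i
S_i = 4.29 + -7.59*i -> [4.29, -3.3, -10.89, -18.48, -26.07]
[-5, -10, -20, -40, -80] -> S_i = -5*2^i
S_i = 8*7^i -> [8, 56, 392, 2744, 19208]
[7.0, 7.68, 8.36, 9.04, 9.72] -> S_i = 7.00 + 0.68*i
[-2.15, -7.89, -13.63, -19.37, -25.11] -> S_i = -2.15 + -5.74*i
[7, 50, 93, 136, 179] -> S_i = 7 + 43*i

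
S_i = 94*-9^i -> [94, -846, 7614, -68526, 616734]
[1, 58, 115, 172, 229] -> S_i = 1 + 57*i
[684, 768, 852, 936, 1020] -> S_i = 684 + 84*i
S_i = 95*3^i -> [95, 285, 855, 2565, 7695]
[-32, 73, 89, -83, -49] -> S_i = Random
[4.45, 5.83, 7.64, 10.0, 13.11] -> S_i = 4.45*1.31^i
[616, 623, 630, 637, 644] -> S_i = 616 + 7*i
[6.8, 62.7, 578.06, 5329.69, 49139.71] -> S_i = 6.80*9.22^i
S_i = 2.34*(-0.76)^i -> [2.34, -1.78, 1.35, -1.03, 0.78]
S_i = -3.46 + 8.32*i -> [-3.46, 4.86, 13.18, 21.5, 29.82]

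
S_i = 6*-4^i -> [6, -24, 96, -384, 1536]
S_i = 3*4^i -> [3, 12, 48, 192, 768]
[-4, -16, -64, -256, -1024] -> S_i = -4*4^i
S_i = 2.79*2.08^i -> [2.79, 5.8, 12.07, 25.11, 52.22]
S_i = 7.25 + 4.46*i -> [7.25, 11.71, 16.17, 20.63, 25.09]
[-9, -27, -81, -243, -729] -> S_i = -9*3^i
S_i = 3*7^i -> [3, 21, 147, 1029, 7203]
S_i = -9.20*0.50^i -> [-9.2, -4.6, -2.3, -1.15, -0.57]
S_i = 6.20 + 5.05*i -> [6.2, 11.25, 16.3, 21.35, 26.4]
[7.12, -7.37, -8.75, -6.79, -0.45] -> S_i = Random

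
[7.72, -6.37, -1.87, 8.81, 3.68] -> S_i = Random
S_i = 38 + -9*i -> [38, 29, 20, 11, 2]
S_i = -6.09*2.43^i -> [-6.09, -14.8, -35.96, -87.38, -212.35]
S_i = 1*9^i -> [1, 9, 81, 729, 6561]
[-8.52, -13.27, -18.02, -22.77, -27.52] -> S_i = -8.52 + -4.75*i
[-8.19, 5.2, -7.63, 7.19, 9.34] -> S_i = Random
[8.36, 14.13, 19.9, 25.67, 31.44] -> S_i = 8.36 + 5.77*i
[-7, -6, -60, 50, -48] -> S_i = Random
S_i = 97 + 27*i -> [97, 124, 151, 178, 205]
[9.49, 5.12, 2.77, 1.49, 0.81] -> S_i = 9.49*0.54^i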